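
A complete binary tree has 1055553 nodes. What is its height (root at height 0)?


In a complete binary tree, level k holds nodes 2^k .. 2^(k+1)-1 (1-indexed).
Height = floor(log2(n)) = floor(log2(1055553)) = 20
Check: 2^20 = 1048576 <= 1055553 < 2097152 = 2^21


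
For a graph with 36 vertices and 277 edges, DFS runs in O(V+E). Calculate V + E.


A full DFS traversal visits each vertex once and examines each edge once.
V = 36
E = 277
Sum = 36 + 277 = 313


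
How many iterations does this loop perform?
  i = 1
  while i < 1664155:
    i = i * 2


The loop variable doubles each iteration:
i = 1 -> 2 -> 4 -> 8 -> 16 -> 32 -> 64 -> 128 -> 256 -> 512 -> 1024 -> 2048 -> 4096 -> 8192 -> 16384 -> 32768 -> 65536 -> 131072 -> 262144 -> 524288 -> 1048576 -> 2097152 (stop, 2097152 >= 1664155)
Number of doublings = ceil(log2(1664155)) = 21


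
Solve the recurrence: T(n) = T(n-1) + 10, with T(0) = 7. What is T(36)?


Unrolling the recurrence:
T(36) = T(35) + 10
       = T(34) + 10 + 10
       = T(33) + 10*3
       ...
       = T(0) + 10*36
       = 7 + 360 = 367


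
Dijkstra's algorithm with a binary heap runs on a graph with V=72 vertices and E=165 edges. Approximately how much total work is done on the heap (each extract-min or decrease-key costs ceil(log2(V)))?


Dijkstra with a binary heap: each vertex is extracted once, each edge may relax once.
Each heap operation costs O(log V).
V + E = 72 + 165 = 237
ceil(log2(72)) = 7 (since 2^6 = 64 < 72 <= 128 = 2^7)
Total heap work = (V+E) * ceil(log2(V)) = 237 * 7 = 1659


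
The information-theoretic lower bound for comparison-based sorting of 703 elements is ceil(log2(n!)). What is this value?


A binary decision tree of height h has at most 2^h leaves and needs at least n! of them, so h >= ceil(log2(n!)).
703! is far too large to multiply out, so use Stirling's series:
  ln(n!) ~ n ln n - n + (1/2) ln(2 pi n) + 1/(12n)  (error below 1/(360 n^3), negligible here)
  ln(703) = 6.5553569
  n ln n = 703 * 6.5553569 = 4608.4159
  (1/2) ln(2 pi * 703) = (1/2) ln(4417.0793) = 4.1966
  1/(12*703) = 0.0001
  ln(703!) ~ 4608.4159 - 703 + 4.1966 + 0.0001 = 3909.6126
Convert to base 2: log2(703!) = 3909.6126 / ln 2 = 3909.6126 / 0.69314718 = 5640.3787
ceil(5640.3787) = 5641


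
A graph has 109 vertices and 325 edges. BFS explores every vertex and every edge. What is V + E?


A full BFS traversal dequeues each vertex once and examines each edge once.
Vertex visits: 109
Edge visits: 325
V + E = 109 + 325 = 434


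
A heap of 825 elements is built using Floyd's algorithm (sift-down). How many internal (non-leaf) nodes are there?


Leaf nodes occupy roughly half the array.
Sift-down is called for each internal node, starting from the last one.
Internal nodes = floor(n/2) = floor(825/2) = 412


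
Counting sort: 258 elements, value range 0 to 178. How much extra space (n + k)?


n = 258 (output array)
k = 179 (count array for 179 distinct values)
Extra space = 258 + 179 = 437


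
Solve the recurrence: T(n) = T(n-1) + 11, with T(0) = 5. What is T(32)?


Unrolling the recurrence:
T(32) = T(31) + 11
       = T(30) + 11 + 11
       = T(29) + 11*3
       ...
       = T(0) + 11*32
       = 5 + 352 = 357


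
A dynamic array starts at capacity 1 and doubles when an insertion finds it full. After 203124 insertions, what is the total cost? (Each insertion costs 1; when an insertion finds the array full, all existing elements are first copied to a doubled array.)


Insertion cost: 203124 (one per element)
Resizes occur just before inserting elements 2, 3, 5, 9, ...
Elements copied at each resize: 1 + 2 + 4 + 8 + 16 + 32 + 64 + 128 + 256 + 512 + 1024 + 2048 + 4096 + 8192 + 16384 + 32768 + 65536 + 131072
Sum of copies = 262143 (geometric series: 2^k - 1)
Total = 203124 + 262143 = 465267


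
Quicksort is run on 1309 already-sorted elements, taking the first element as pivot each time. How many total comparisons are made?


Sum of comparisons per partition:
1308 + 1307 + ... + 1 + 0
= 1309 * (1309 - 1) / 2
= 1309 * 1308 / 2
= 856086


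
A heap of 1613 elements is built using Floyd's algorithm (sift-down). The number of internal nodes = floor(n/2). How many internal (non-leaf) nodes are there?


Leaf nodes occupy roughly half the array.
Sift-down is called for each internal node, starting from the last one.
Internal nodes = floor(n/2) = floor(1613/2) = 806


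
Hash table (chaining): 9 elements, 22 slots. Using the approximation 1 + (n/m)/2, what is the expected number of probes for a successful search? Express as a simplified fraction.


Computing expected probes:
alpha = 9/22
= 1 + alpha/2
= 1 + 9/(2*22)
= (2*22 + 9) / (2*22)
= 53/44


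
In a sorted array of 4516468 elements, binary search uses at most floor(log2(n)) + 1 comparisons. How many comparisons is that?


Halving sequence: 4516468 -> 2258234 -> 1129117 -> 564558 -> 282279 -> 141139 -> 70569 -> 35284 -> 17642 -> 8821 -> 4410 -> 2205 -> 1102 -> 551 -> 275 -> 137 -> 68 -> 34 -> 17 -> 8 -> 4 -> 2 -> 1
Number of halvings = 22
Max comparisons = 22 + 1 = 23


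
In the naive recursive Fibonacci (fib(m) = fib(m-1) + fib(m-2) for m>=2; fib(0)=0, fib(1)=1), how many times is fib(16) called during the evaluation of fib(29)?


Let N(m) = number of times fib(m) is called while evaluating fib(29).
N(29) = 1 (the initial call).
N(28) = 1 (only fib(29) calls it).
For 1 <= m <= 27: fib(m) is called by fib(m+1) and fib(m+2), so
  N(m) = N(m+1) + N(m+2).
fib(0) is called only by fib(2), so N(0) = N(2).
Walk down from m=29:
  N(29)=1, N(28)=1, N(27)=2, N(26)=3, N(25)=5, N(24)=8, N(23)=13, N(22)=21, N(21)=34, N(20)=55, N(19)=89, N(18)=144, N(17)=233, N(16)=377
N(16) = 377


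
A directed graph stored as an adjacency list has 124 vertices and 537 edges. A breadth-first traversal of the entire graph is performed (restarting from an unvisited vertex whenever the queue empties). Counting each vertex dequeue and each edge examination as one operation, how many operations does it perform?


A full BFS traversal dequeues each vertex once and examines each edge once.
Vertex visits: 124
Edge visits: 537
V + E = 124 + 537 = 661


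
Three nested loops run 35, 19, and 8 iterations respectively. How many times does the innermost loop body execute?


Loop 1 (outermost): 35 iterations
Loop 2 (middle): 19 iterations per outer
Loop 3 (innermost): 8 iterations per middle
Total = 35 * 19 * 8 = 5320


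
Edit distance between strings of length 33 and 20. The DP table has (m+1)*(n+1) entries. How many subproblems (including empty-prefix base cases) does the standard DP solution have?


The table includes base cases (empty prefixes).
Rows: (m+1) = 34
Columns: (n+1) = 21
Total = 34 * 21 = 714


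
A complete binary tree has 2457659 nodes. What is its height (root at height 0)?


In a complete binary tree, level k holds nodes 2^k .. 2^(k+1)-1 (1-indexed).
Height = floor(log2(n)) = floor(log2(2457659)) = 21
Check: 2^21 = 2097152 <= 2457659 < 4194304 = 2^22


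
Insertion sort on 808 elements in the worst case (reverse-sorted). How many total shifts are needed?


In the worst case (reverse-sorted), each element shifts past all previous:
  Element 1: 1 shifts
  Element 2: 2 shifts
  Element 3: 3 shifts
  Element 4: 4 shifts
  Element 5: 5 shifts
  ...
  Element 807: 807 shifts
Total = 1 + 2 + ... + 807
= 808*(808-1)/2 = 326028


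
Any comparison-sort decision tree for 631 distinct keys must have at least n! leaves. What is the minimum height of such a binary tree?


A binary decision tree of height h has at most 2^h leaves and needs at least n! of them, so h >= ceil(log2(n!)).
631! is far too large to multiply out, so use Stirling's series:
  ln(n!) ~ n ln n - n + (1/2) ln(2 pi n) + 1/(12n)  (error below 1/(360 n^3), negligible here)
  ln(631) = 6.4473059
  n ln n = 631 * 6.4473059 = 4068.2500
  (1/2) ln(2 pi * 631) = (1/2) ln(3964.6899) = 4.1426
  1/(12*631) = 0.0001
  ln(631!) ~ 4068.2500 - 631 + 4.1426 + 0.0001 = 3441.3927
Convert to base 2: log2(631!) = 3441.3927 / ln 2 = 3441.3927 / 0.69314718 = 4964.8802
ceil(4964.8802) = 4965


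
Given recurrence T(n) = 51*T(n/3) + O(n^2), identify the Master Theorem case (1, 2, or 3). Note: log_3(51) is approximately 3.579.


Master Theorem parameters: a=51, b=3, c=2
log_b(a) = 3.579
Compare b^c with a: 3^2 = 9 < 51, so c < log_b(a).
Comparing c=2 vs log_b(a)=3.579:
2 < 3.579 => Case 1
Result: T(n) = O(n^(log_3 51)) ~ O(n^3.579)
Master Theorem case = 1


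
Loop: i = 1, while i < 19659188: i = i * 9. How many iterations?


i multiplies by 9 each step:
i = 1 -> 9 -> 81 -> 729 -> 6561 -> 59049 -> 531441 -> 4782969 -> 43046721 (stop)
Iterations = ceil(log_9(19659188)) = 8


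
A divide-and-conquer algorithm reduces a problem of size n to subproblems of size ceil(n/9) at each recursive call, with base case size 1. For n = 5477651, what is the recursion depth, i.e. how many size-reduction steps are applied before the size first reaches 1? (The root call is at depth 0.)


Each step divides the size by 9 (rounding up); after k steps the size is ceil(n/9^k), which equals 1 exactly when 9^k >= n.
So the depth is the smallest k with 9^k >= 5477651, i.e. ceil(log_9(5477651)).
9^7 = 4782969 < 5477651 <= 43046721 = 9^8
Recursion depth = 8


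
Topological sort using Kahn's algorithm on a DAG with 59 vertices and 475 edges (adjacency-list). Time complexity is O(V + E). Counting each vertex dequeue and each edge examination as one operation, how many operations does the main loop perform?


Kahn's algorithm:
  1. Compute in-degrees: O(V + E)
  2. Process queue: each vertex dequeued once (O(V))
     each edge examined once (O(E))
Total = V + E = 59 + 475 = 534


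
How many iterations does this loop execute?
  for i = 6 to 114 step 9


The loop variable i takes values starting at 6 and increments by 9 each iteration.
Sequence: i = 6, 15, 24, 33, 42, 51, 60, 69, 78, ...
The upper bound 114 is inclusive, so the count is floor((last - first) / step) + 1:
floor((114 - 6) / 9) + 1 = floor(108/9) + 1 = 12 + 1 = 13


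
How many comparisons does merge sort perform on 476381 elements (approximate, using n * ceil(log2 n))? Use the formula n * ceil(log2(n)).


Recursion depth: ceil(log2(476381)) = 19
Each recursion level merges n = 476381 elements
Total = 476381 * 19 = 9051239


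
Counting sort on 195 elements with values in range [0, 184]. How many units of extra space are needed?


Output array size: 195 (to store sorted result)
Count array size: 185 (one slot per possible value, range 0 to 184)
Total extra space = 195 + 185 = 380


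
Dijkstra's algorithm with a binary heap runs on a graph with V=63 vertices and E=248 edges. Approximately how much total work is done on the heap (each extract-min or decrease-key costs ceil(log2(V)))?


Dijkstra with a binary heap: each vertex is extracted once, each edge may relax once.
Each heap operation costs O(log V).
V + E = 63 + 248 = 311
ceil(log2(63)) = 6 (since 2^5 = 32 < 63 <= 64 = 2^6)
Total heap work = (V+E) * ceil(log2(V)) = 311 * 6 = 1866


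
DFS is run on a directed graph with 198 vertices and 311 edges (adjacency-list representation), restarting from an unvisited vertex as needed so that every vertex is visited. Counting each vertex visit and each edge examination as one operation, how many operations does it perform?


A full DFS traversal processes each vertex exactly once (push/pop on stack).
Each directed edge is examined once.
V = 198, E = 311
V + E = 509


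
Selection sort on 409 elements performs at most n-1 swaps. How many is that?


Each of the 408 passes places one element in its final position.
Pass 1: swap minimum into position 0
Pass 2: swap minimum of remaining into position 1
...
Pass 408: last two elements, one swap
Maximum swaps = 409 - 1 = 408


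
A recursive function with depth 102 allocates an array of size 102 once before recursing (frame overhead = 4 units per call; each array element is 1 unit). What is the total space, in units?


Array allocation: 102 units (allocated once)
Stack frames: 102 deep * 4 per frame = 408 units
Total = 102 + 408 = 510


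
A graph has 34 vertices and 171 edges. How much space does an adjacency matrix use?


Adjacency matrix: V x V grid of entries
Space = V^2 = 34^2 = 34 * 34 = 1156


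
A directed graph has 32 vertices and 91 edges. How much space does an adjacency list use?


Adjacency list: one list head per vertex + one entry per edge
Vertex heads: 32
Edge entries: 91
Total = 32 + 91 = 123


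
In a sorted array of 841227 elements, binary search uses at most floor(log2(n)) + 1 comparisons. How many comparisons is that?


Halving sequence: 841227 -> 420613 -> 210306 -> 105153 -> 52576 -> 26288 -> 13144 -> 6572 -> 3286 -> 1643 -> 821 -> 410 -> 205 -> 102 -> 51 -> 25 -> 12 -> 6 -> 3 -> 1
Number of halvings = 19
Max comparisons = 19 + 1 = 20


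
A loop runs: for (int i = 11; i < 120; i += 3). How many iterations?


Loop starts at i = 11, increments by 3, stops when i >= 120.
Number of iterations = ceil((120 - 11) / 3)
= ceil(109 / 3)
= 37


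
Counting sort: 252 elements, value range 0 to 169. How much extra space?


n = 252 (output array)
k = 170 (count array for 170 distinct values)
Extra space = 252 + 170 = 422


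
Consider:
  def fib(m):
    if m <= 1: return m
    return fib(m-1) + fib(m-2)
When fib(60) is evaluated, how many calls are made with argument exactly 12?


Let N(m) = number of times fib(m) is called while evaluating fib(60).
N(60) = 1 (the initial call).
N(59) = 1 (only fib(60) calls it).
For 1 <= m <= 58: fib(m) is called by fib(m+1) and fib(m+2), so
  N(m) = N(m+1) + N(m+2).
fib(0) is called only by fib(2), so N(0) = N(2).
Walk down from m=60:
  N(60)=1, N(59)=1, N(58)=2, N(57)=3, N(56)=5, N(55)=8, N(54)=13, N(53)=21, N(52)=34, N(51)=55, N(50)=89, N(49)=144, N(48)=233, N(47)=377, N(46)=610, N(45)=987, N(44)=1597, N(43)=2584, N(42)=4181, N(41)=6765, N(40)=10946, N(39)=17711, N(38)=28657, N(37)=46368, N(36)=75025, N(35)=121393, N(34)=196418, N(33)=317811, N(32)=514229, N(31)=832040, N(30)=1346269, N(29)=2178309, N(28)=3524578, N(27)=5702887, N(26)=9227465, N(25)=14930352, N(24)=24157817, N(23)=39088169, N(22)=63245986, N(21)=102334155, N(20)=165580141, N(19)=267914296, N(18)=433494437, N(17)=701408733, N(16)=1134903170, N(15)=1836311903, N(14)=2971215073, N(13)=4807526976, N(12)=7778742049
N(12) = 7778742049


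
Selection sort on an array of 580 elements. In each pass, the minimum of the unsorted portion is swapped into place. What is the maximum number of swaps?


Selection sort performs one swap per pass:
  Pass 1: find min in positions 0 to 579, swap with position 0
  Pass 2: find min in positions 1 to 579, swap with position 1
  Pass 3: find min in positions 2 to 579, swap with position 2
  Pass 4: find min in positions 3 to 579, swap with position 3
  Pass 5: find min in positions 4 to 579, swap with position 4
  ... (574 more passes)
Total passes (and swaps) = n - 1 = 580 - 1 = 579


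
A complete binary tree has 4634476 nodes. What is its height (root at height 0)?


In a complete binary tree, level k holds nodes 2^k .. 2^(k+1)-1 (1-indexed).
Height = floor(log2(n)) = floor(log2(4634476)) = 22
Check: 2^22 = 4194304 <= 4634476 < 8388608 = 2^23


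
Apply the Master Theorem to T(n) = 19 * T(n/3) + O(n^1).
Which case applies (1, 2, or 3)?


The Master Theorem: T(n) = a*T(n/b) + O(n^c)
  a = 19, b = 3, c = 1
log_b(a) = log_3(19) ~ 2.68
Compare b^c with a: 3^1 = 3 < 19, so c < log_b(a).
Since c < log_b(a), Case 1 applies.
T(n) = O(n^(log_3 19)) ~ O(n^2.68)
Master Theorem case = 1


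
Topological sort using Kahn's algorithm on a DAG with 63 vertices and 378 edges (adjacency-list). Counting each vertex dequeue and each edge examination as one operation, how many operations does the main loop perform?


Kahn's algorithm:
  1. Compute in-degrees: O(V + E)
  2. Process queue: each vertex dequeued once (O(V))
     each edge examined once (O(E))
Total = V + E = 63 + 378 = 441


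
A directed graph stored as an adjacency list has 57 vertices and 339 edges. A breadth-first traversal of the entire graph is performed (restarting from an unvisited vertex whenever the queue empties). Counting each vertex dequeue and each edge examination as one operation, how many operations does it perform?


A full BFS traversal dequeues each vertex once and examines each edge once.
Vertex visits: 57
Edge visits: 339
V + E = 57 + 339 = 396


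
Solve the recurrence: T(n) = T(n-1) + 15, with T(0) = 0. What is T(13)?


Unrolling the recurrence:
T(13) = T(12) + 15
       = T(11) + 15 + 15
       = T(10) + 15*3
       ...
       = T(0) + 15*13
       = 0 + 195 = 195


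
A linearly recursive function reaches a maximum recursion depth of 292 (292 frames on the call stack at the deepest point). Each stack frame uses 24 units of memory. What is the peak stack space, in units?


Maximum recursion depth = 292 frames
Memory per frame = 24 units
Total stack space = depth * frame_size
= 292 * 24 = 7008


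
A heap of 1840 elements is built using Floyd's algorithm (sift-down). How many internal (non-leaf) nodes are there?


Leaf nodes occupy roughly half the array.
Sift-down is called for each internal node, starting from the last one.
Internal nodes = floor(n/2) = floor(1840/2) = 920


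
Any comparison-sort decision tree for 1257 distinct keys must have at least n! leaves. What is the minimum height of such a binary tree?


A binary decision tree of height h has at most 2^h leaves and needs at least n! of them, so h >= ceil(log2(n!)).
1257! is far too large to multiply out, so use Stirling's series:
  ln(n!) ~ n ln n - n + (1/2) ln(2 pi n) + 1/(12n)  (error below 1/(360 n^3), negligible here)
  ln(1257) = 7.1364832
  n ln n = 1257 * 7.1364832 = 8970.5594
  (1/2) ln(2 pi * 1257) = (1/2) ln(7897.9639) = 4.4872
  1/(12*1257) = 0.0001
  ln(1257!) ~ 8970.5594 - 1257 + 4.4872 + 0.0001 = 7718.0467
Convert to base 2: log2(1257!) = 7718.0467 / ln 2 = 7718.0467 / 0.69314718 = 11134.7877
ceil(11134.7877) = 11135


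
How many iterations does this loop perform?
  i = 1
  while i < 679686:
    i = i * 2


The loop variable doubles each iteration:
i = 1 -> 2 -> 4 -> 8 -> 16 -> 32 -> 64 -> 128 -> 256 -> 512 -> 1024 -> 2048 -> 4096 -> 8192 -> 16384 -> 32768 -> 65536 -> 131072 -> 262144 -> 524288 -> 1048576 (stop, 1048576 >= 679686)
Number of doublings = ceil(log2(679686)) = 20


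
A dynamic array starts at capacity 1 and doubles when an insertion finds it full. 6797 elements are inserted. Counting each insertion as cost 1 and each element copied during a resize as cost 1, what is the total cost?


n = 6797
Insertion costs: 6797
Resizes copy 1, 2, 4, ... up to the largest power of 2 that is <= n-1 = 6796, i.e. 4096.
Copy costs = 1 + 2 + 4 + 8 + 16 + 32 + 64 + 128 + 256 + 512 + 1024 + 2048 + 4096 = 8191
Total = 6797 + 8191 = 14988


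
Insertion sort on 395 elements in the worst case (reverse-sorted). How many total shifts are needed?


In the worst case (reverse-sorted), each element shifts past all previous:
  Element 1: 1 shifts
  Element 2: 2 shifts
  Element 3: 3 shifts
  Element 4: 4 shifts
  Element 5: 5 shifts
  ...
  Element 394: 394 shifts
Total = 1 + 2 + ... + 394
= 395*(395-1)/2 = 77815


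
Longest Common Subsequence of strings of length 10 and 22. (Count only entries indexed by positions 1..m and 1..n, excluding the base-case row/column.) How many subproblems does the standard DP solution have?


DP table indexed by positions in both strings.
First string: 10 positions
Second string: 22 positions
Total = 10 * 22 = 220


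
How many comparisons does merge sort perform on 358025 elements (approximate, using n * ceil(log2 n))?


Recursion depth: ceil(log2(358025)) = 19
Each recursion level merges n = 358025 elements
Total = 358025 * 19 = 6802475


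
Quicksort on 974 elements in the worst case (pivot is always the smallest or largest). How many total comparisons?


In the worst case, each partition step picks the worst pivot:
  Partition 1: 973 comparisons (n-1 elements to compare)
  Partition 2: 972 comparisons
  Partition 3: 971 comparisons
  Partition 4: 970 comparisons
  Partition 5: 969 comparisons
  ...
  Last partition: 0 comparisons
Total = (n-1) + (n-2) + ... + 1 + 0 = n*(n-1)/2
= 974*973/2 = 473851


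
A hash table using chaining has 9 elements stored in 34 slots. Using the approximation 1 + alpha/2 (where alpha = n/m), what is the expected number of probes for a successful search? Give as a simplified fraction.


Load factor alpha = n/m = 9/34
Expected probes = 1 + alpha/2 = 1 + 9/(2*34)
= 1 + 9/68
= 68/68 + 9/68
= 77/68


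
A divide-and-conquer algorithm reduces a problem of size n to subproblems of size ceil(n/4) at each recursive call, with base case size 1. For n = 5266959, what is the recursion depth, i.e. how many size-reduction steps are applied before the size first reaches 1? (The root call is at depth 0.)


Each step divides the size by 4 (rounding up); after k steps the size is ceil(n/4^k), which equals 1 exactly when 4^k >= n.
So the depth is the smallest k with 4^k >= 5266959, i.e. ceil(log_4(5266959)).
4^11 = 4194304 < 5266959 <= 16777216 = 4^12
Recursion depth = 12


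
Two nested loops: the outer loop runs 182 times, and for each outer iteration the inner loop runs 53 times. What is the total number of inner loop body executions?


Outer loop: 182 iterations
Inner loop: 53 iterations per outer iteration
Total = 182 * 53 = 9646


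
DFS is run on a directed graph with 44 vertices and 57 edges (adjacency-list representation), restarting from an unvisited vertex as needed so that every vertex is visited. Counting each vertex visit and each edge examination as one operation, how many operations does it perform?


A full DFS traversal processes each vertex exactly once (push/pop on stack).
Each directed edge is examined once.
V = 44, E = 57
V + E = 101


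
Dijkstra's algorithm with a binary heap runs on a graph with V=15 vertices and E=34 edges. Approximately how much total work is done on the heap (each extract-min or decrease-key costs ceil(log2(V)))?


Dijkstra with a binary heap: each vertex is extracted once, each edge may relax once.
Each heap operation costs O(log V).
V + E = 15 + 34 = 49
ceil(log2(15)) = 4 (since 2^3 = 8 < 15 <= 16 = 2^4)
Total heap work = (V+E) * ceil(log2(V)) = 49 * 4 = 196


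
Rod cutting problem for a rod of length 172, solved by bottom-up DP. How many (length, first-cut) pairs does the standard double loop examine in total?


For each subproblem length i = 1..172, the inner loop considers i possible first cuts.
Total = 1 + 2 + ... + 172
= 172*(172+1)/2
= 172*173/2 = 14878


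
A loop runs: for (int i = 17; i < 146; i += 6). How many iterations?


Loop starts at i = 17, increments by 6, stops when i >= 146.
Number of iterations = ceil((146 - 17) / 6)
= ceil(129 / 6)
= 22


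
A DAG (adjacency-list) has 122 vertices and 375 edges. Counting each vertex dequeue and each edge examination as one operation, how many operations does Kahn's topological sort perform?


V = 122 (vertex processing)
E = 375 (edge processing)
V + E = 122 + 375 = 497


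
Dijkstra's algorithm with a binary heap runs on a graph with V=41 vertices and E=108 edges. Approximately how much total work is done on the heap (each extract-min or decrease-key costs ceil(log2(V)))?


Dijkstra with a binary heap: each vertex is extracted once, each edge may relax once.
Each heap operation costs O(log V).
V + E = 41 + 108 = 149
ceil(log2(41)) = 6 (since 2^5 = 32 < 41 <= 64 = 2^6)
Total heap work = (V+E) * ceil(log2(V)) = 149 * 6 = 894


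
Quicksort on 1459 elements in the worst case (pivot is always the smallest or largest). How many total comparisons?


In the worst case, each partition step picks the worst pivot:
  Partition 1: 1458 comparisons (n-1 elements to compare)
  Partition 2: 1457 comparisons
  Partition 3: 1456 comparisons
  Partition 4: 1455 comparisons
  Partition 5: 1454 comparisons
  ...
  Last partition: 0 comparisons
Total = (n-1) + (n-2) + ... + 1 + 0 = n*(n-1)/2
= 1459*1458/2 = 1063611


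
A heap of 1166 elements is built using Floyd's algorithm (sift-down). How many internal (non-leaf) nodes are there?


Leaf nodes occupy roughly half the array.
Sift-down is called for each internal node, starting from the last one.
Internal nodes = floor(n/2) = floor(1166/2) = 583


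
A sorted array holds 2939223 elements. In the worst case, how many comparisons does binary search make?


Halving sequence: 2939223 -> 1469611 -> 734805 -> 367402 -> 183701 -> 91850 -> 45925 -> 22962 -> 11481 -> 5740 -> 2870 -> 1435 -> 717 -> 358 -> 179 -> 89 -> 44 -> 22 -> 11 -> 5 -> 2 -> 1
Number of halvings = 21
Max comparisons = 21 + 1 = 22


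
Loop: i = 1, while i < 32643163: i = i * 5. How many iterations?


i multiplies by 5 each step:
i = 1 -> 5 -> 25 -> 125 -> 625 -> 3125 -> 15625 -> 78125 -> 390625 -> 1953125 -> 9765625 -> 48828125 (stop)
Iterations = ceil(log_5(32643163)) = 11


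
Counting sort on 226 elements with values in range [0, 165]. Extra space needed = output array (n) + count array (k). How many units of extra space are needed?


Output array size: 226 (to store sorted result)
Count array size: 166 (one slot per possible value, range 0 to 165)
Total extra space = 226 + 166 = 392


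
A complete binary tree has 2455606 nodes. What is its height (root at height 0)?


In a complete binary tree, level k holds nodes 2^k .. 2^(k+1)-1 (1-indexed).
Height = floor(log2(n)) = floor(log2(2455606)) = 21
Check: 2^21 = 2097152 <= 2455606 < 4194304 = 2^22


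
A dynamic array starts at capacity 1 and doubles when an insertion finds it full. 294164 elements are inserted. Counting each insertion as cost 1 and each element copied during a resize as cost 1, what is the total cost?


n = 294164
Insertion costs: 294164
Resizes copy 1, 2, 4, ... up to the largest power of 2 that is <= n-1 = 294163, i.e. 262144.
Copy costs = 1 + 2 + 4 + 8 + 16 + 32 + 64 + 128 + 256 + 512 + 1024 + 2048 + 4096 + 8192 + 16384 + 32768 + 65536 + 131072 + 262144 = 524287
Total = 294164 + 524287 = 818451


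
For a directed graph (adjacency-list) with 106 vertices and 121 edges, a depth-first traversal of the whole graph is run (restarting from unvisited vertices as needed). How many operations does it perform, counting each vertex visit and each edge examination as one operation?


A full DFS traversal visits each vertex once and examines each edge once.
V = 106
E = 121
Sum = 106 + 121 = 227


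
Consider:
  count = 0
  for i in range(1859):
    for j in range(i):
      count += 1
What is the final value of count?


For each i, the inner loop runs i times:
  i=0: inner runs 0 times
  i=1: inner runs 1 time
  i=2: inner runs 2 times
  i=3: inner runs 3 times
  i=4: inner runs 4 times
  i=5: inner runs 5 times
  i=6: inner runs 6 times
  i=7: inner runs 7 times
  ...
Total = 0 + 1 + 2 + ... + 1858 = 1859*(1859-1)/2 = 1727011


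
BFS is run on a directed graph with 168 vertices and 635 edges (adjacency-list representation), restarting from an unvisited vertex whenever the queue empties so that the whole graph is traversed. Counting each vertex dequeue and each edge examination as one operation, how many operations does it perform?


A full BFS traversal dequeues each vertex exactly once and examines each directed edge exactly once.
V = 168 (vertex processing cost)
E = 635 (edge examination cost)
Total operations proportional to V + E = 168 + 635 = 803


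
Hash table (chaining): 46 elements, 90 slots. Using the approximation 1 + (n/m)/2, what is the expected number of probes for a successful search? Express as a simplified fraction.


Computing expected probes:
alpha = 46/90
= 1 + alpha/2
= 1 + 46/(2*90)
= (2*90 + 46) / (2*90)
= 226/180 = 113/90


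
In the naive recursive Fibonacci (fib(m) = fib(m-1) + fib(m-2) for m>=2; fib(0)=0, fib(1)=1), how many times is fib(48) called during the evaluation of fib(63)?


Let N(m) = number of times fib(m) is called while evaluating fib(63).
N(63) = 1 (the initial call).
N(62) = 1 (only fib(63) calls it).
For 1 <= m <= 61: fib(m) is called by fib(m+1) and fib(m+2), so
  N(m) = N(m+1) + N(m+2).
fib(0) is called only by fib(2), so N(0) = N(2).
Walk down from m=63:
  N(63)=1, N(62)=1, N(61)=2, N(60)=3, N(59)=5, N(58)=8, N(57)=13, N(56)=21, N(55)=34, N(54)=55, N(53)=89, N(52)=144, N(51)=233, N(50)=377, N(49)=610, N(48)=987
N(48) = 987


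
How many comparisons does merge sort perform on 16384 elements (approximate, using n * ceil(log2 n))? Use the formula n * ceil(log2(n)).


Recursion depth: ceil(log2(16384)) = 14
Each recursion level merges n = 16384 elements
Total = 16384 * 14 = 229376


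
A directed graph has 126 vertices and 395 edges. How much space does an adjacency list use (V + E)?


Adjacency list: one list head per vertex + one entry per edge
Vertex heads: 126
Edge entries: 395
Total = 126 + 395 = 521


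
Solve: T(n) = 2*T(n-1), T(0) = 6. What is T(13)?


Unrolling:
T(13) = 2*T(12) = 2^2*T(11) = ... = 2^13*T(0)
= 2^13 * 6
= 8192 * 6 = 49152


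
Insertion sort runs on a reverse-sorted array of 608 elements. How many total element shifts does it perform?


Sum of shifts = 1 + 2 + 3 + ... + 607
= 608 * 607 / 2
= 369056 / 2
= 184528


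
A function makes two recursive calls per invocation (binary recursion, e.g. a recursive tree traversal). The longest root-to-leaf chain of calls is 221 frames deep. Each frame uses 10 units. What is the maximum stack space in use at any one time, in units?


Binary recursion: the two calls run one after the other, so only one root-to-leaf chain of frames is on the stack at a time.
Maximum depth (longest chain) = 221 frames
Each frame = 10 units
Max stack space = 221 * 10 = 2210


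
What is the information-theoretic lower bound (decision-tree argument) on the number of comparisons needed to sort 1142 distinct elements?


A binary decision tree of height h has at most 2^h leaves and needs at least n! of them, so h >= ceil(log2(n!)).
1142! is far too large to multiply out, so use Stirling's series:
  ln(n!) ~ n ln n - n + (1/2) ln(2 pi n) + 1/(12n)  (error below 1/(360 n^3), negligible here)
  ln(1142) = 7.0405364
  n ln n = 1142 * 7.0405364 = 8040.2926
  (1/2) ln(2 pi * 1142) = (1/2) ln(7175.3976) = 4.4392
  1/(12*1142) = 0.0001
  ln(1142!) ~ 8040.2926 - 1142 + 4.4392 + 0.0001 = 6902.7319
Convert to base 2: log2(1142!) = 6902.7319 / ln 2 = 6902.7319 / 0.69314718 = 9958.5371
ceil(9958.5371) = 9959


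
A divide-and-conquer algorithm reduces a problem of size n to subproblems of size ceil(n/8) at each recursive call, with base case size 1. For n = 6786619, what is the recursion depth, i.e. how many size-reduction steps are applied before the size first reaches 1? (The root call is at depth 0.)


Each step divides the size by 8 (rounding up); after k steps the size is ceil(n/8^k), which equals 1 exactly when 8^k >= n.
So the depth is the smallest k with 8^k >= 6786619, i.e. ceil(log_8(6786619)).
8^7 = 2097152 < 6786619 <= 16777216 = 8^8
Recursion depth = 8


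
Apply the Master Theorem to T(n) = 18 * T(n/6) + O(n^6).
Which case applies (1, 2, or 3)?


The Master Theorem: T(n) = a*T(n/b) + O(n^c)
  a = 18, b = 6, c = 6
log_b(a) = log_6(18) ~ 1.613
Compare b^c with a: 6^6 = 46656 > 18, so c > log_b(a).
Since c > log_b(a), Case 3 applies.
T(n) = O(n^6)
Master Theorem case = 3


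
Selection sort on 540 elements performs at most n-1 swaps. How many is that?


Each of the 539 passes places one element in its final position.
Pass 1: swap minimum into position 0
Pass 2: swap minimum of remaining into position 1
...
Pass 539: last two elements, one swap
Maximum swaps = 540 - 1 = 539


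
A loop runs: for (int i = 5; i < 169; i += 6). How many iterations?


Loop starts at i = 5, increments by 6, stops when i >= 169.
Number of iterations = ceil((169 - 5) / 6)
= ceil(164 / 6)
= 28


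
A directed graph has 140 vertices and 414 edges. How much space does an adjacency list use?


Adjacency list: one list head per vertex + one entry per edge
Vertex heads: 140
Edge entries: 414
Total = 140 + 414 = 554


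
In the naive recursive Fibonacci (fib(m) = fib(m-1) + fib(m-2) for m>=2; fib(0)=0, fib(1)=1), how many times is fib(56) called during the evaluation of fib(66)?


Let N(m) = number of times fib(m) is called while evaluating fib(66).
N(66) = 1 (the initial call).
N(65) = 1 (only fib(66) calls it).
For 1 <= m <= 64: fib(m) is called by fib(m+1) and fib(m+2), so
  N(m) = N(m+1) + N(m+2).
fib(0) is called only by fib(2), so N(0) = N(2).
Walk down from m=66:
  N(66)=1, N(65)=1, N(64)=2, N(63)=3, N(62)=5, N(61)=8, N(60)=13, N(59)=21, N(58)=34, N(57)=55, N(56)=89
N(56) = 89


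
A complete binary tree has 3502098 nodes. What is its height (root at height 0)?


In a complete binary tree, level k holds nodes 2^k .. 2^(k+1)-1 (1-indexed).
Height = floor(log2(n)) = floor(log2(3502098)) = 21
Check: 2^21 = 2097152 <= 3502098 < 4194304 = 2^22


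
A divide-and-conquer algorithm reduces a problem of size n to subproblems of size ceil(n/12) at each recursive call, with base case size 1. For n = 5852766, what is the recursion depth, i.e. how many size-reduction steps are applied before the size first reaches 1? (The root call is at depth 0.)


Each step divides the size by 12 (rounding up); after k steps the size is ceil(n/12^k), which equals 1 exactly when 12^k >= n.
So the depth is the smallest k with 12^k >= 5852766, i.e. ceil(log_12(5852766)).
12^6 = 2985984 < 5852766 <= 35831808 = 12^7
Recursion depth = 7


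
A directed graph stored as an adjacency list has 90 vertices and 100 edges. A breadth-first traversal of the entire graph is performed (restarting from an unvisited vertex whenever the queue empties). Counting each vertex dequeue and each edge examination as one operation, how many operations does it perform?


A full BFS traversal dequeues each vertex once and examines each edge once.
Vertex visits: 90
Edge visits: 100
V + E = 90 + 100 = 190


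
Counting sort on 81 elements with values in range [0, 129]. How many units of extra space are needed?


Output array size: 81 (to store sorted result)
Count array size: 130 (one slot per possible value, range 0 to 129)
Total extra space = 81 + 130 = 211


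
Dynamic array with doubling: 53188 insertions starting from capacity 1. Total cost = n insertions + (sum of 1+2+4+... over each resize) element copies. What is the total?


n = 53188
Insertion costs: 53188
Resizes copy 1, 2, 4, ... up to the largest power of 2 that is <= n-1 = 53187, i.e. 32768.
Copy costs = 1 + 2 + 4 + 8 + 16 + 32 + 64 + 128 + 256 + 512 + 1024 + 2048 + 4096 + 8192 + 16384 + 32768 = 65535
Total = 53188 + 65535 = 118723


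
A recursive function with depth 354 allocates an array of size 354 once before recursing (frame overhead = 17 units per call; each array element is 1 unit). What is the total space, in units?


Array allocation: 354 units (allocated once)
Stack frames: 354 deep * 17 per frame = 6018 units
Total = 354 + 6018 = 6372


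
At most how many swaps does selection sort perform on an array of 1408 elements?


Each of the 1407 passes places one element in its final position.
Pass 1: swap minimum into position 0
Pass 2: swap minimum of remaining into position 1
...
Pass 1407: last two elements, one swap
Maximum swaps = 1408 - 1 = 1407


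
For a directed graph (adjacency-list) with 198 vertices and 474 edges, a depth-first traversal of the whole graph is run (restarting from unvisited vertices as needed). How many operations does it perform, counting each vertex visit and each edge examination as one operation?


A full DFS traversal visits each vertex once and examines each edge once.
V = 198
E = 474
Sum = 198 + 474 = 672


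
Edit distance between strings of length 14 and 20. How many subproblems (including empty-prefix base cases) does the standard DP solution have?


The table includes base cases (empty prefixes).
Rows: (m+1) = 15
Columns: (n+1) = 21
Total = 15 * 21 = 315


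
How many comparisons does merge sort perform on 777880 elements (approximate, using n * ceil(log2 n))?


Recursion depth: ceil(log2(777880)) = 20
Each recursion level merges n = 777880 elements
Total = 777880 * 20 = 15557600


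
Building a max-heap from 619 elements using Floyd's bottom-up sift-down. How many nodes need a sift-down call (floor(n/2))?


In a heap of 619 elements (0-indexed array):
  Last element index: 618
  Parent of last element: floor((618 - 1) / 2) = 308
  Internal nodes: indices 0 to 308
  Count = floor(619/2) = 309


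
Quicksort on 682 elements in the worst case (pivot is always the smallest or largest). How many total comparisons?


In the worst case, each partition step picks the worst pivot:
  Partition 1: 681 comparisons (n-1 elements to compare)
  Partition 2: 680 comparisons
  Partition 3: 679 comparisons
  Partition 4: 678 comparisons
  Partition 5: 677 comparisons
  ...
  Last partition: 0 comparisons
Total = (n-1) + (n-2) + ... + 1 + 0 = n*(n-1)/2
= 682*681/2 = 232221


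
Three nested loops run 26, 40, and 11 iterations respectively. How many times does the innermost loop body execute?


Loop 1 (outermost): 26 iterations
Loop 2 (middle): 40 iterations per outer
Loop 3 (innermost): 11 iterations per middle
Total = 26 * 40 * 11 = 11440


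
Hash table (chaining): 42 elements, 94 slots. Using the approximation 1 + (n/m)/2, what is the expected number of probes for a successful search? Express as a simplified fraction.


Computing expected probes:
alpha = 42/94
= 1 + alpha/2
= 1 + 42/(2*94)
= (2*94 + 42) / (2*94)
= 230/188 = 115/94


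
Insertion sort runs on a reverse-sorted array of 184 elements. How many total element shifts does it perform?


Sum of shifts = 1 + 2 + 3 + ... + 183
= 184 * 183 / 2
= 33672 / 2
= 16836


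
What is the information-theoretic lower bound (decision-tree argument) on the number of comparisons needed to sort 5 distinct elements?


A binary decision tree of height h has at most 2^h leaves and needs at least n! of them, so h >= ceil(log2(n!)).
Compute 5! as a running product:
  x2 = 2, x3 = 6, x4 = 24, x5 = 120
5! = 120
Bracket between powers of 2:
  2^6 = 64 < 120 <= 128 = 2^7
So ceil(log2(5!)) = 7


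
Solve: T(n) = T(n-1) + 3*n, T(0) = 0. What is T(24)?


Expanding the recurrence:
T(24) = T(23) + 3*24
       = T(22) + 3*23 + 3*24
       ...
       = T(0) + 3*(1 + 2 + ... + 24)
       = 0 + 3 * 24*25/2
       = 0 + 3 * 300
       = 0 + 900 = 900


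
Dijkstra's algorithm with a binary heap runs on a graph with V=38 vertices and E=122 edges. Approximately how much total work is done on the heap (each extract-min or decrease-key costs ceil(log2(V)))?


Dijkstra with a binary heap: each vertex is extracted once, each edge may relax once.
Each heap operation costs O(log V).
V + E = 38 + 122 = 160
ceil(log2(38)) = 6 (since 2^5 = 32 < 38 <= 64 = 2^6)
Total heap work = (V+E) * ceil(log2(V)) = 160 * 6 = 960


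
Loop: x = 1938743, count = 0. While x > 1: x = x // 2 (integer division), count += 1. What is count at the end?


The variable x halves each step:
x = 1938743 -> 969371 -> 484685 -> 242342 -> 121171 -> 60585 -> 30292 -> 15146 -> 7573 -> 3786 -> 1893 -> 946 -> 473 -> 236 -> 118 -> 59 -> 29 -> 14 -> 7 -> 3 -> 1
Number of halvings = floor(log2(1938743)) = 20


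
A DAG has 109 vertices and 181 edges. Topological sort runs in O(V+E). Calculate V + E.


V = 109 (vertex processing)
E = 181 (edge processing)
V + E = 109 + 181 = 290


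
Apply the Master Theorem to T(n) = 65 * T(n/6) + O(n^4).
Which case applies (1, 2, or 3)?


The Master Theorem: T(n) = a*T(n/b) + O(n^c)
  a = 65, b = 6, c = 4
log_b(a) = log_6(65) ~ 2.33
Compare b^c with a: 6^4 = 1296 > 65, so c > log_b(a).
Since c > log_b(a), Case 3 applies.
T(n) = O(n^4)
Master Theorem case = 3


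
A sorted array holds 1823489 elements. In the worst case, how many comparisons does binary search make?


Halving sequence: 1823489 -> 911744 -> 455872 -> 227936 -> 113968 -> 56984 -> 28492 -> 14246 -> 7123 -> 3561 -> 1780 -> 890 -> 445 -> 222 -> 111 -> 55 -> 27 -> 13 -> 6 -> 3 -> 1
Number of halvings = 20
Max comparisons = 20 + 1 = 21
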